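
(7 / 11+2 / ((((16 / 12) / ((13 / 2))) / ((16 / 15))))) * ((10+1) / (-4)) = -607 / 20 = -30.35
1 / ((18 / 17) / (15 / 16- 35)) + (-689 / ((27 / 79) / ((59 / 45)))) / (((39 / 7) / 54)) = -110809759 / 4320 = -25650.41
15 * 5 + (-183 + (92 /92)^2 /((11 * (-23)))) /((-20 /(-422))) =-957955 /253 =-3786.38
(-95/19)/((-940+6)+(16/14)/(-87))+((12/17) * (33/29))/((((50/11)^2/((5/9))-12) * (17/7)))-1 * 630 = -190707446251434/302719113509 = -629.98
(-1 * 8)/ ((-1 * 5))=8/ 5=1.60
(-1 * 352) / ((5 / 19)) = -6688 / 5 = -1337.60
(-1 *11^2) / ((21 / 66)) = -2662 / 7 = -380.29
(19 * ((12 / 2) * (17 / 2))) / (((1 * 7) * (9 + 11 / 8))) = 7752 / 581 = 13.34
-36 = -36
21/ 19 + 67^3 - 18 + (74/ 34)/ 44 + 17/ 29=123952167783/ 412148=300746.74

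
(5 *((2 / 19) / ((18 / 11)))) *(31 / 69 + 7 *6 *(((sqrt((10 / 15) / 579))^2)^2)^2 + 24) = 93850056072243625 / 11934437803449471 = 7.86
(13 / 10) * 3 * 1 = 39 / 10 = 3.90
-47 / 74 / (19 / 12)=-282 / 703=-0.40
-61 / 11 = -5.55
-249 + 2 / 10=-248.80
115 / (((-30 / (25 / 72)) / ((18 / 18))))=-575 / 432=-1.33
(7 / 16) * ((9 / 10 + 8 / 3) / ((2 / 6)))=749 / 160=4.68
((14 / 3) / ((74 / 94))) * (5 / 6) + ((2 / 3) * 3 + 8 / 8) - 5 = 979 / 333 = 2.94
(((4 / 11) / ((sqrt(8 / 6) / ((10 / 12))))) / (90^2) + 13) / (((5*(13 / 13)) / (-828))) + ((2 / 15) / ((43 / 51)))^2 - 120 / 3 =-101361024 / 46225 - 23*sqrt(3) / 7425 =-2192.78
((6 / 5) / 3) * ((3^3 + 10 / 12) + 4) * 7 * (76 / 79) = 101612 / 1185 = 85.75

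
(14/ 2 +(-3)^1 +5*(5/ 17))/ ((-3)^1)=-31/ 17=-1.82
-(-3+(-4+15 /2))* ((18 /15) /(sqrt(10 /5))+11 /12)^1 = -11 /24 - 3* sqrt(2) /10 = -0.88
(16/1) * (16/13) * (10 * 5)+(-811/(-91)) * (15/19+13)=1107.51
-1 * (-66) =66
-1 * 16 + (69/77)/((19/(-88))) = -2680/133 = -20.15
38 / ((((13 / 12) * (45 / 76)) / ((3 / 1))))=11552 / 65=177.72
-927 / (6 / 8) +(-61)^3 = -228217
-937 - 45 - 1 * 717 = -1699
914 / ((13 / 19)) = 17366 / 13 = 1335.85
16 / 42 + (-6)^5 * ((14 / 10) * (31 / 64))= -5272.72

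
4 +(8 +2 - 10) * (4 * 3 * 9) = 4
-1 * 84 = -84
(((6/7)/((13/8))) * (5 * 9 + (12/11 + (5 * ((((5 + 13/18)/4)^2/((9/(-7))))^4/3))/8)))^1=25.02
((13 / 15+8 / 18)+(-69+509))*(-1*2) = -39718 / 45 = -882.62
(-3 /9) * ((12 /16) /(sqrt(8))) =-sqrt(2) /16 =-0.09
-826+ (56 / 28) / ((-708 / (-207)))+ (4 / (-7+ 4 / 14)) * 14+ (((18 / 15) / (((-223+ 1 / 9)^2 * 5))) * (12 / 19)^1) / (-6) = -37450889315867 / 44918301850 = -833.76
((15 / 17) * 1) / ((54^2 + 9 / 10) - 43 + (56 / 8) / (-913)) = 136950 / 446056829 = 0.00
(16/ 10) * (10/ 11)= 16/ 11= 1.45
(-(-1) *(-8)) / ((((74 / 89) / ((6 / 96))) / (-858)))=38181 / 74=515.96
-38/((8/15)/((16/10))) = -114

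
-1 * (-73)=73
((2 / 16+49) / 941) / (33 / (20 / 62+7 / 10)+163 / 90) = 5606145 / 3660004444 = 0.00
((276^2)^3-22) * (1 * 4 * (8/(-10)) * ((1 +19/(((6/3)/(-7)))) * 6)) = 2779502221120693152/5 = 555900444224138630.40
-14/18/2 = -7/18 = -0.39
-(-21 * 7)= 147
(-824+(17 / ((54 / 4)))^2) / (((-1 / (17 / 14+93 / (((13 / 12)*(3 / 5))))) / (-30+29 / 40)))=-921841642487 / 265356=-3473980.77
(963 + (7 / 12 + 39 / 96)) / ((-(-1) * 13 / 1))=92543 / 1248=74.15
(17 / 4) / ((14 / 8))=17 / 7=2.43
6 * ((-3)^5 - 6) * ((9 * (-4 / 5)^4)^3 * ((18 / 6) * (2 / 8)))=-13704376614912 / 244140625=-56133.13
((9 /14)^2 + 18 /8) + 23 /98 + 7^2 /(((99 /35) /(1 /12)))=252731 /58212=4.34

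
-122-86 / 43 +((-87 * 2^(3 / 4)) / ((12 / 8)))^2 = -124 +6728 * sqrt(2) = 9390.83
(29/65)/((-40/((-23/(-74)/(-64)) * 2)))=667/6156800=0.00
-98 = -98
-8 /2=-4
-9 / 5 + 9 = 36 / 5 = 7.20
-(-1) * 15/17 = 15/17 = 0.88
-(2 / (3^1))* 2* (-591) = 788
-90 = -90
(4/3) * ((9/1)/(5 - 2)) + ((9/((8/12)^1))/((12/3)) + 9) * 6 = 313/4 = 78.25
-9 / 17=-0.53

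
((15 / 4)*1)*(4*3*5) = 225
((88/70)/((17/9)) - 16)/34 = -4562/10115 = -0.45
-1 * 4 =-4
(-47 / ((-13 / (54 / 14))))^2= 1610361 / 8281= 194.46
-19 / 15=-1.27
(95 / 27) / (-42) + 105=118975 / 1134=104.92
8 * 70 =560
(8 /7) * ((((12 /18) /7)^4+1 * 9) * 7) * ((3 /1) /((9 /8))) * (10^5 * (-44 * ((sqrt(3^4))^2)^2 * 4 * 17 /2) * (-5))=2262397927680000000 /2401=942273189371095.38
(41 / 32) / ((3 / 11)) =451 / 96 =4.70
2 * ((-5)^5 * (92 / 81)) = -575000 / 81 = -7098.77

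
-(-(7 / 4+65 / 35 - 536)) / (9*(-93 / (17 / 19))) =84473 / 148428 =0.57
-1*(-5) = 5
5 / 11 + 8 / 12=37 / 33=1.12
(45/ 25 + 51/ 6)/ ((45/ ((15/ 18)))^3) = 103/ 1574640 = 0.00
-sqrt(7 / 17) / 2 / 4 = -sqrt(119) / 136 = -0.08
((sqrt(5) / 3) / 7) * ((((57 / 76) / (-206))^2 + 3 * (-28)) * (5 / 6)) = -95056625 * sqrt(5) / 28516992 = -7.45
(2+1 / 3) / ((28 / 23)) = 23 / 12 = 1.92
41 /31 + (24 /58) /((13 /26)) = 1933 /899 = 2.15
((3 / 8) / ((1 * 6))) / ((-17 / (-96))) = 0.35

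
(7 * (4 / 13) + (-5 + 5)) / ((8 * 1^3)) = 7 / 26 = 0.27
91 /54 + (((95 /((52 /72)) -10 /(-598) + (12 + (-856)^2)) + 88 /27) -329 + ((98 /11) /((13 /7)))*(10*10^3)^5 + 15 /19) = 539607600000000824007151121 /1124838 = 479720279720280452836.01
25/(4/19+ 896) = 475/17028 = 0.03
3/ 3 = 1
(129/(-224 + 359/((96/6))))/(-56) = 2/175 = 0.01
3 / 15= 1 / 5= 0.20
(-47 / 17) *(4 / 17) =-188 / 289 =-0.65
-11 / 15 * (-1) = 0.73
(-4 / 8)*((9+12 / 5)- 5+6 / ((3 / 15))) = -91 / 5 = -18.20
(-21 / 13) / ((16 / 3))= -63 / 208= -0.30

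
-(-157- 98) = 255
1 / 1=1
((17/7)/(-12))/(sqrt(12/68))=-17 * sqrt(51)/252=-0.48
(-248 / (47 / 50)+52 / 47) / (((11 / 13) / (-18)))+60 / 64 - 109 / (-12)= 138941413 / 24816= 5598.86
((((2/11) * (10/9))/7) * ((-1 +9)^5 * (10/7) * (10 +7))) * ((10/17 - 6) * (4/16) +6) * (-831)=-88690432.16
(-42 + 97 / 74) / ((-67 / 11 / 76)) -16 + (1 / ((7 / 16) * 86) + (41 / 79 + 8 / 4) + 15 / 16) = 467045629075 / 943170256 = 495.19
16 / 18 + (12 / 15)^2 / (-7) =1256 / 1575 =0.80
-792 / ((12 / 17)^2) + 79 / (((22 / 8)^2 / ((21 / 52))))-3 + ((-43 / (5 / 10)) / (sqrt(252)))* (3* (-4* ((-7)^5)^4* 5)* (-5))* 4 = -196060997188418059600* sqrt(7)-4996733 / 3146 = -518728640359888092373.79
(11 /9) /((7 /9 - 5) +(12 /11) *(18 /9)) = -121 /202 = -0.60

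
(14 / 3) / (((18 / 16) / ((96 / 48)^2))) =448 / 27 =16.59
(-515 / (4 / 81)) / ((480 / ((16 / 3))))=-115.88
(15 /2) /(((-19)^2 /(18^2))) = 2430 /361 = 6.73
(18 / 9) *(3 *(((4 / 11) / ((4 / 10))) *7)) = 420 / 11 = 38.18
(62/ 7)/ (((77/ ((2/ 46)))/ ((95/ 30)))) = 589/ 37191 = 0.02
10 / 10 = 1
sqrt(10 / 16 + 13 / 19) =sqrt(7562) / 76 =1.14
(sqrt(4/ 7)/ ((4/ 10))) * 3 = 5.67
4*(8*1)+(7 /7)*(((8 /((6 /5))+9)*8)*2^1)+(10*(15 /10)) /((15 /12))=884 /3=294.67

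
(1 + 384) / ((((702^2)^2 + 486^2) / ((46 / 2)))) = 8855 / 242856018612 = 0.00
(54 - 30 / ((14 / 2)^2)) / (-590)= -1308 / 14455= -0.09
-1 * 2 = -2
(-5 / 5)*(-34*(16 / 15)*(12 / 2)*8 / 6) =290.13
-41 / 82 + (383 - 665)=-565 / 2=-282.50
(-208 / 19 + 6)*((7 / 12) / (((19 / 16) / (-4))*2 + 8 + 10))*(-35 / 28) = 6580 / 31749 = 0.21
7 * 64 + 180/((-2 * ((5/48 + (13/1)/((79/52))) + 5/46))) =334811872/764869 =437.74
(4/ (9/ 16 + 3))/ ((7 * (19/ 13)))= 0.11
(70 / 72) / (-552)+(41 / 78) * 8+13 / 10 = 7108589 / 1291680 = 5.50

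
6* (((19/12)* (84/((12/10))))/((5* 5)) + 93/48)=1529/40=38.22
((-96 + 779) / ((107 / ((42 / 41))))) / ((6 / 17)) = 81277 / 4387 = 18.53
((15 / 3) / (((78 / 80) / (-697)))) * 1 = -139400 / 39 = -3574.36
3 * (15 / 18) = 5 / 2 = 2.50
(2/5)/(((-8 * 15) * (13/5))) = -1/780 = -0.00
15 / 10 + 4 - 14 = -17 / 2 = -8.50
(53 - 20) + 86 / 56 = 967 / 28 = 34.54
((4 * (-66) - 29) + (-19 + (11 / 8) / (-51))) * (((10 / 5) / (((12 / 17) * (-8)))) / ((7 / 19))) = 299.95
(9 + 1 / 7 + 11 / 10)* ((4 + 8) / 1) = 4302 / 35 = 122.91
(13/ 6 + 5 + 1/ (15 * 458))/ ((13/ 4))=32824/ 14885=2.21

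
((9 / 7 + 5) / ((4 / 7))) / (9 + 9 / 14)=154 / 135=1.14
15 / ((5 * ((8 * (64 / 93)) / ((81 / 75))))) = 7533 / 12800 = 0.59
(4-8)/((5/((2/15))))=-0.11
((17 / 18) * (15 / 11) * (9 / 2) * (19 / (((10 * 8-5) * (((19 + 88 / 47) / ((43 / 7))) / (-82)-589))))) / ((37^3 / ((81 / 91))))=-2167892343 / 49495448328576250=-0.00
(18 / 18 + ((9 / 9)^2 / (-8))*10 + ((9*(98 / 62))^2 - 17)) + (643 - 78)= 2883475 / 3844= 750.12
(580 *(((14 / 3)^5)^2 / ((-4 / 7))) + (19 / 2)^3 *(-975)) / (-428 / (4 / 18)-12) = 2349142690068845 / 915495696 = 2565978.96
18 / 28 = 9 / 14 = 0.64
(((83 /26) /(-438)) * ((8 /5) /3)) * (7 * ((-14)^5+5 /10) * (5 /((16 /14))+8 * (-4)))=-3541388473 /8760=-404268.09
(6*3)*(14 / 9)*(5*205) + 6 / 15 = 143502 / 5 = 28700.40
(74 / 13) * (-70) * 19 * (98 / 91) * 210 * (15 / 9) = -482258000 / 169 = -2853597.63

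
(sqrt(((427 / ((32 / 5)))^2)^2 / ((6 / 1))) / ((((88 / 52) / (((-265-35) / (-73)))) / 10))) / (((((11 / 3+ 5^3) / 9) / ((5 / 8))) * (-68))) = -999960609375 * sqrt(6) / 86331981824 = -28.37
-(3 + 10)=-13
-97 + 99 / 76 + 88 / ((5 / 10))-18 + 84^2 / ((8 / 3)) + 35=208491 / 76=2743.30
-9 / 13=-0.69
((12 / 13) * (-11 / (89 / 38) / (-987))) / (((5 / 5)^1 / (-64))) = -107008 / 380653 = -0.28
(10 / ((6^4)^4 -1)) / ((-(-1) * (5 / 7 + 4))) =2 / 2659903627029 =0.00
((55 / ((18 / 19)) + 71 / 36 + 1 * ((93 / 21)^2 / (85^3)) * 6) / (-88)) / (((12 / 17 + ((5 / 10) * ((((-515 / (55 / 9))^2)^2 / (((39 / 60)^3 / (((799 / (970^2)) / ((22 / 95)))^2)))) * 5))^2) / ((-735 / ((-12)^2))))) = 701879462863807334021216265765481600853429639 / 7683868542263767653048528752127973703508665585443200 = 0.00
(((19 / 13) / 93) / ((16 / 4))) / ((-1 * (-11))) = 0.00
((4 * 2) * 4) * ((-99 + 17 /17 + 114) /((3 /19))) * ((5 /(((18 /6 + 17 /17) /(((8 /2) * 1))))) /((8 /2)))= 12160 /3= 4053.33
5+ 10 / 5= 7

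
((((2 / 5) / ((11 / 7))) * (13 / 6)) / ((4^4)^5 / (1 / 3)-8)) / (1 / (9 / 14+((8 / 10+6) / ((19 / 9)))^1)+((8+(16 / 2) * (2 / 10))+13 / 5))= 155883 / 11615523410285831080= 0.00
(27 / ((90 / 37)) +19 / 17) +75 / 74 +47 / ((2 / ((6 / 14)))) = 1026013 / 44030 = 23.30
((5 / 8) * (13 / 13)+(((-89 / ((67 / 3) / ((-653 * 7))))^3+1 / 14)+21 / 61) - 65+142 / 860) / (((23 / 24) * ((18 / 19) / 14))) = 8455827527220181424205667 / 90723655135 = 93204220163281.69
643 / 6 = 107.17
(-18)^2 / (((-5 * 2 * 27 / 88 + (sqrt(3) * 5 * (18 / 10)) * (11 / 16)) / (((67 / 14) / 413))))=4245120 / 38857931 + 8560992 * sqrt(3) / 38857931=0.49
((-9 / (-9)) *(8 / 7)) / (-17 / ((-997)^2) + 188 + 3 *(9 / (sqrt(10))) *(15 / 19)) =71527717810688080 / 11751182392436827221 - 1351657724366808 *sqrt(10) / 19585303987394712035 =0.01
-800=-800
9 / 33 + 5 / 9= 82 / 99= 0.83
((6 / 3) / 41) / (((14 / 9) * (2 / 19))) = 171 / 574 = 0.30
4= 4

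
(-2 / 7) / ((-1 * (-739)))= -2 / 5173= -0.00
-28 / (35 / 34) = -136 / 5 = -27.20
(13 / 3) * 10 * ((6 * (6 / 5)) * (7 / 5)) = 2184 / 5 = 436.80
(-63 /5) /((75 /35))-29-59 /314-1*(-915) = 6907467 /7850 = 879.93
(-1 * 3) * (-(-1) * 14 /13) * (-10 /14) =2.31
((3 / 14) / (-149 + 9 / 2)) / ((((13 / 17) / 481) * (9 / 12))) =-148 / 119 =-1.24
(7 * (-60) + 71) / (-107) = 349 / 107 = 3.26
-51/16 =-3.19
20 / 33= 0.61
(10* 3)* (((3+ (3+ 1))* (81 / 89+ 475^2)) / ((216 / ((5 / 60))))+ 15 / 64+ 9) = 1426952015 / 76896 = 18556.91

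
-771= -771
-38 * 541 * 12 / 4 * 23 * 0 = 0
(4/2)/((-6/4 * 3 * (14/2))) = -0.06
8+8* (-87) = -688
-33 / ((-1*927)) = 0.04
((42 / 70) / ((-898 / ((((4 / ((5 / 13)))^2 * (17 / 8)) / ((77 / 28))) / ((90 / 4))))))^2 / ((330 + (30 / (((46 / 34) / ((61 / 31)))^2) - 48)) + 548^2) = 0.00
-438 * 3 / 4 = -657 / 2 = -328.50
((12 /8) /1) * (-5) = -15 /2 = -7.50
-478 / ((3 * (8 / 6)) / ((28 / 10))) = -1673 / 5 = -334.60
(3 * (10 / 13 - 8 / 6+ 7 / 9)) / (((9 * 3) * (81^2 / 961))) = 24025 / 6908733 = 0.00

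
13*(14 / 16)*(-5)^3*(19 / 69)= -391.53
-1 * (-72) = 72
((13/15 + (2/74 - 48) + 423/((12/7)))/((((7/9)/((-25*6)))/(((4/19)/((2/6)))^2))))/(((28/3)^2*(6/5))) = -2692494675/18325804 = -146.92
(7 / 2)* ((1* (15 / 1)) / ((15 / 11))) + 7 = 91 / 2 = 45.50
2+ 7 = 9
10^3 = 1000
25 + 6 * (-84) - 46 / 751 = -359775 / 751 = -479.06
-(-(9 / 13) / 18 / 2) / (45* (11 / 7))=7 / 25740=0.00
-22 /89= -0.25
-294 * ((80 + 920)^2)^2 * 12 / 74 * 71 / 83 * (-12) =1502928000000000000 / 3071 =489393682839465.97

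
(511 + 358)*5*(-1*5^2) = -108625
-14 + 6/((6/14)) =0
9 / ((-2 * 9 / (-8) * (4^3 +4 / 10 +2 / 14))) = 140 / 2259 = 0.06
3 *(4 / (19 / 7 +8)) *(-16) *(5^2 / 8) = -56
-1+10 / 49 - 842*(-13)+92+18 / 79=42725899 / 3871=11037.43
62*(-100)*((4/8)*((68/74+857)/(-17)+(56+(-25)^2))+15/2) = -1258727100/629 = -2001155.96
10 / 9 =1.11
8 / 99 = 0.08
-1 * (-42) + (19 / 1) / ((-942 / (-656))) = 26014 / 471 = 55.23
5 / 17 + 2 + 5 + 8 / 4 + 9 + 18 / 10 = 1708 / 85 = 20.09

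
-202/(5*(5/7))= -1414/25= -56.56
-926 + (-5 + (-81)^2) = 5630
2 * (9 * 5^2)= 450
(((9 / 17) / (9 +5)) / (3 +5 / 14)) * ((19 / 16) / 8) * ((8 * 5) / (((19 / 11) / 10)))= 2475 / 6392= 0.39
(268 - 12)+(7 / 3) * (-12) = 228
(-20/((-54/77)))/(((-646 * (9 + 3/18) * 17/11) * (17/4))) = -616/840123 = -0.00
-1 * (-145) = 145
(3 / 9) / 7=0.05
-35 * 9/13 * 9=-2835/13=-218.08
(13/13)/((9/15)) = 5/3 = 1.67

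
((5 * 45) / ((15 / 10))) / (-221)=-150 / 221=-0.68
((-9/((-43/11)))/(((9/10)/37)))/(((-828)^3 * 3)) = -2035/36614299104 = -0.00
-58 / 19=-3.05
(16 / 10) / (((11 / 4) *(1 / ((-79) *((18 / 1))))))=-45504 / 55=-827.35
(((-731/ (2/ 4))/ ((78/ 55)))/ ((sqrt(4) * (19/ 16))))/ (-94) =160820/ 34827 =4.62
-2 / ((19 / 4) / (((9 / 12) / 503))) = -6 / 9557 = -0.00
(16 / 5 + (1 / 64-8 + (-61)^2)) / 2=1189189 / 640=1858.11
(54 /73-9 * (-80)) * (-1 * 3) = -2162.22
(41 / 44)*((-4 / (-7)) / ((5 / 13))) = 533 / 385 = 1.38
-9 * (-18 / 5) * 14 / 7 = 324 / 5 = 64.80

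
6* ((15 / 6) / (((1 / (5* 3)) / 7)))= 1575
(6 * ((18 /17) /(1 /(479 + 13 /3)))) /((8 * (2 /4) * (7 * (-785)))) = -2610 /18683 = -0.14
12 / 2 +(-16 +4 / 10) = -48 / 5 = -9.60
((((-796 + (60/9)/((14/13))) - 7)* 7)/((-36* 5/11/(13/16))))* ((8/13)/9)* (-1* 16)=-368126/1215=-302.98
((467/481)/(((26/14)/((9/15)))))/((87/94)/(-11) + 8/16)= 5070219/6721975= 0.75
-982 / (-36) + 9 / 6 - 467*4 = -16553 / 9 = -1839.22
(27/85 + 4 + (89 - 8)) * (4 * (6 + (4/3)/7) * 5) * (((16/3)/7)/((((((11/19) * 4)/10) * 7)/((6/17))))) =116979200/66759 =1752.26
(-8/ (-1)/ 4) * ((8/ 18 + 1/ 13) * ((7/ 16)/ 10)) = 427/ 9360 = 0.05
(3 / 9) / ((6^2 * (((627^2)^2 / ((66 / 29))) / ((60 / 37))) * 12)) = 5 / 271362421010934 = 0.00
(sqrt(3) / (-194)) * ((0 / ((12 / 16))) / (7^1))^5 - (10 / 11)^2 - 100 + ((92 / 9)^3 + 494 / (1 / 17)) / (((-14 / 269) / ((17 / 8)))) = -1909726535995 / 4939704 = -386607.48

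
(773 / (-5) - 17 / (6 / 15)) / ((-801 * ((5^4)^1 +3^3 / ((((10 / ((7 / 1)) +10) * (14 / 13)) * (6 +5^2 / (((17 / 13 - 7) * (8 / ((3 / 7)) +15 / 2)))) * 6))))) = 79141344 / 201035563039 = 0.00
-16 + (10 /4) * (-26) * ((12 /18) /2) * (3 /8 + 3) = -89.12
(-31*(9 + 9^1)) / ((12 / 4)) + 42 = -144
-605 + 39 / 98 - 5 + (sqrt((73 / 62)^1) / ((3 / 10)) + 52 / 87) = -5192371 / 8526 + 5 * sqrt(4526) / 93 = -605.39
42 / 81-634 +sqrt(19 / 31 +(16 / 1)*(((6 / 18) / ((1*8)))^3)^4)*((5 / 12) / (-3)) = -17104 / 27-5*sqrt(1344405289989833665) / 53317730304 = -633.59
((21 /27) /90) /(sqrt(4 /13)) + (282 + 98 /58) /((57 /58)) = 7 * sqrt(13) /1620 + 866 /3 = 288.68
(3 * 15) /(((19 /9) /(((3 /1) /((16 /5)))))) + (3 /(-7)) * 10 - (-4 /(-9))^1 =15.25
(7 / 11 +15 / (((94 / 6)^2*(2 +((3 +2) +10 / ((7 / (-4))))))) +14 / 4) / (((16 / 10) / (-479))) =-486972955 / 388784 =-1252.55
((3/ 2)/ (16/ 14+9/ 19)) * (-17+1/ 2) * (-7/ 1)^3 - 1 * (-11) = 4525741/ 860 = 5262.49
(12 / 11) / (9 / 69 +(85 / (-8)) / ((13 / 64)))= -0.02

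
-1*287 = -287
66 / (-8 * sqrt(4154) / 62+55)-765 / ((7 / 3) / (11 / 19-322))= 264 * sqrt(4154) / 91631+1284275203005 / 12186923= 105381.60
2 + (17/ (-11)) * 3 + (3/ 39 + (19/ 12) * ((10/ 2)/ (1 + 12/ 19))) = 2.29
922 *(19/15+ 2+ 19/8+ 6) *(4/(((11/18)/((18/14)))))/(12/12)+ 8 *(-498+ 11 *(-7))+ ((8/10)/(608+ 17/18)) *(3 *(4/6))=32888898026/383635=85729.66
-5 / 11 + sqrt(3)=1.28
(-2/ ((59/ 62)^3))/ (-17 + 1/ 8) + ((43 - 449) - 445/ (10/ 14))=-28526410537/ 27726165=-1028.86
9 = 9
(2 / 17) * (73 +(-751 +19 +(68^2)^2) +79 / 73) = 3121584840 / 1241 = 2515378.60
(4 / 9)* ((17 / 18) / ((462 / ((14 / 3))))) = 34 / 8019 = 0.00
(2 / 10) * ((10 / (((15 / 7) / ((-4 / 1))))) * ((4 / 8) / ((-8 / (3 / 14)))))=1 / 20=0.05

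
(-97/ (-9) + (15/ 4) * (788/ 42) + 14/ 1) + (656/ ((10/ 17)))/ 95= 6396401/ 59850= 106.87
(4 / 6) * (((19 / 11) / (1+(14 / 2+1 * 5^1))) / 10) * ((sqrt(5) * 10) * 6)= 76 * sqrt(5) / 143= 1.19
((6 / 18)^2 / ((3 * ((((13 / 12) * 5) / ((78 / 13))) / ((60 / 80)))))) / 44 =1 / 1430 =0.00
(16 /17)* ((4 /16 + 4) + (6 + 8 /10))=52 /5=10.40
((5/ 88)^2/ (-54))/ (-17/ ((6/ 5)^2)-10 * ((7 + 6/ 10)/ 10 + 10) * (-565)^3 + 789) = -25/ 8115527174482464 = -0.00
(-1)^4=1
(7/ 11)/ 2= 7/ 22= 0.32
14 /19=0.74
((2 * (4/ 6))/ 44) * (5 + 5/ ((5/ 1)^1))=2/ 11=0.18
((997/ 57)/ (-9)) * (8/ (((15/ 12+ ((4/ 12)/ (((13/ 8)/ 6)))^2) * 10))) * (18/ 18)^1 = -2695888/ 4793985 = -0.56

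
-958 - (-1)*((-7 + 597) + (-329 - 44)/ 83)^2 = 2355068747/ 6889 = 341859.30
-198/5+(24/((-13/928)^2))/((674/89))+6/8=18350637759/1139060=16110.33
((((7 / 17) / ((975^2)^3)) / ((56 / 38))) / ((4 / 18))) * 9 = 19 / 1442386283203125000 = 0.00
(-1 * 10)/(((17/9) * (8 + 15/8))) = -0.54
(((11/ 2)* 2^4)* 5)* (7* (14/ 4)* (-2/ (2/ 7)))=-75460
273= 273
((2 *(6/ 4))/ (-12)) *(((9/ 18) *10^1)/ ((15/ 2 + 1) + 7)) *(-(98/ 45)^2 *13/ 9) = 62426/ 112995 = 0.55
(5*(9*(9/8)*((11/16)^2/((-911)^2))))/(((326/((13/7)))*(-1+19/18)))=5733585/1939332835328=0.00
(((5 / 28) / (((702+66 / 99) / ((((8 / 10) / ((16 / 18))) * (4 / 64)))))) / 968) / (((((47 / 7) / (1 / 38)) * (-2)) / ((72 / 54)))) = -9 / 233242341376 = -0.00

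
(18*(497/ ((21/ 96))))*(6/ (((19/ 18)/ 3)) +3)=15581376/ 19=820072.42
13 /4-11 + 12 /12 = -27 /4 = -6.75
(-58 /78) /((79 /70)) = -2030 /3081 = -0.66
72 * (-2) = -144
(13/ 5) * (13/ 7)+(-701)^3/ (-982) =12056689493/ 34370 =350791.08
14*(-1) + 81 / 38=-11.87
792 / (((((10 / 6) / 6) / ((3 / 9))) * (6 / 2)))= 1584 / 5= 316.80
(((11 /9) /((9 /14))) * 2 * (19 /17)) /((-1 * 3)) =-1.42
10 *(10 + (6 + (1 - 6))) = 110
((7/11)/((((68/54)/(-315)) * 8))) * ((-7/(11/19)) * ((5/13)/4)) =39590775/1711424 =23.13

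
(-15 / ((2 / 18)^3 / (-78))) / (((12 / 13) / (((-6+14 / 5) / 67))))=-2956824 / 67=-44131.70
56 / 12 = 14 / 3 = 4.67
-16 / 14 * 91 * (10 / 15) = -208 / 3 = -69.33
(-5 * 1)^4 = 625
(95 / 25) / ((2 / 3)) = 5.70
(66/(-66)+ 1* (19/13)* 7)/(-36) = -10/39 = -0.26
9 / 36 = 1 / 4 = 0.25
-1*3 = -3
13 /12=1.08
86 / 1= 86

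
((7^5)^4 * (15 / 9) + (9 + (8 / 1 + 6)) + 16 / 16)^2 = 159170144022725757093967612761245929 / 9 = 17685571558080639677107510000000000.00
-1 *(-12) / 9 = 4 / 3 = 1.33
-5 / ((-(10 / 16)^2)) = 12.80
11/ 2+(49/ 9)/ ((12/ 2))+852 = 23177/ 27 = 858.41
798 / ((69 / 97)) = 25802 / 23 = 1121.83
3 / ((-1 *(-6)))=1 / 2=0.50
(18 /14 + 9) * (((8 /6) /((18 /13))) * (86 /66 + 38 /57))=13520 /693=19.51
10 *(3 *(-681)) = -20430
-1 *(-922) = 922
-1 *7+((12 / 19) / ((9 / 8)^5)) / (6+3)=-23429479 / 3365793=-6.96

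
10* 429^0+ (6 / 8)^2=169 / 16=10.56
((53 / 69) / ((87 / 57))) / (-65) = -1007 / 130065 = -0.01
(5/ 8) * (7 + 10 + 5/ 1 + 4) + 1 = 69/ 4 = 17.25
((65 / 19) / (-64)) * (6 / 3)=-65 / 608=-0.11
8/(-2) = -4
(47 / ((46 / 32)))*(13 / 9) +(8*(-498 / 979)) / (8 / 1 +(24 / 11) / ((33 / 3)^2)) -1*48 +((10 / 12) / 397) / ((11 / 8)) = -2983994627 / 2333143989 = -1.28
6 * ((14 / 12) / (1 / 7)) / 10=49 / 10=4.90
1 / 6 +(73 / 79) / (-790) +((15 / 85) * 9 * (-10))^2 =6829010977 / 27054735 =252.41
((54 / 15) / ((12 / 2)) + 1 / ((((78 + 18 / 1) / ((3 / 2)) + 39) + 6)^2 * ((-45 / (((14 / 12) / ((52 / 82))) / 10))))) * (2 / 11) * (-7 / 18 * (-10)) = 318453821 / 750641580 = 0.42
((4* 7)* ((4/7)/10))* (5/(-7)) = -8/7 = -1.14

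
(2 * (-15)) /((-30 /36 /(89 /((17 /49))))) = 156996 /17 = 9235.06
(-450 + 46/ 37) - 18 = -17270/ 37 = -466.76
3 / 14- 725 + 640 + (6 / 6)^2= -1173 / 14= -83.79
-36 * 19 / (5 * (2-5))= 228 / 5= 45.60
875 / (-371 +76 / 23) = -20125 / 8457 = -2.38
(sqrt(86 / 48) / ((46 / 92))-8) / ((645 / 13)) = -104 / 645+13*sqrt(258) / 3870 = -0.11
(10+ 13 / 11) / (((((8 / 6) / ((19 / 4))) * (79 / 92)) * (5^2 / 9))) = 1451277 / 86900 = 16.70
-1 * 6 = -6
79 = 79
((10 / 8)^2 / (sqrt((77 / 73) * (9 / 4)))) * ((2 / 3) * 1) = 25 * sqrt(5621) / 2772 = 0.68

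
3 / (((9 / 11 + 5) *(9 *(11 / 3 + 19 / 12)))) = 0.01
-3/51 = -1/17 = -0.06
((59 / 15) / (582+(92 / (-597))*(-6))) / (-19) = -11741 / 33060570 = -0.00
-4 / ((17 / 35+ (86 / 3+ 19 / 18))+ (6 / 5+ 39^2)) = -2520 / 978017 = -0.00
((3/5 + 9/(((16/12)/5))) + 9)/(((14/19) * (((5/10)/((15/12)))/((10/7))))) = 82365/392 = 210.11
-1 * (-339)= 339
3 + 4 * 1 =7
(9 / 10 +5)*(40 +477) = 30503 / 10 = 3050.30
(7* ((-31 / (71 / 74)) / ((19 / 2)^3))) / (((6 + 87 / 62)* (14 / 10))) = -5689120 / 223527951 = -0.03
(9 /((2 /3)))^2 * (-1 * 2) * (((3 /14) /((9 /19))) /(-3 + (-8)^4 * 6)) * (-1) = 1539 /229348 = 0.01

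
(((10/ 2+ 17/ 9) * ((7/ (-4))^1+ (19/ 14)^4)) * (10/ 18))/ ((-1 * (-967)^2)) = -3259805/ 484952116824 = -0.00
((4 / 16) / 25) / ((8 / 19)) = 19 / 800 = 0.02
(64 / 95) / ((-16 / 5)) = -4 / 19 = -0.21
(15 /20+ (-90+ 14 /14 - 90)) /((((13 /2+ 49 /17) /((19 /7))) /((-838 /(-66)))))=-96495281 /147378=-654.75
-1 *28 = -28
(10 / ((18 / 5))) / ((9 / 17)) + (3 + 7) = 1235 / 81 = 15.25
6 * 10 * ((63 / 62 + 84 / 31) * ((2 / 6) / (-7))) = -330 / 31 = -10.65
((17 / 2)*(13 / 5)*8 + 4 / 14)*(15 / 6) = 3099 / 7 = 442.71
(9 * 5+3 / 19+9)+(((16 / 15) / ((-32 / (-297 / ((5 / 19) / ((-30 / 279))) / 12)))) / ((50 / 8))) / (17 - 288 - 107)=54.16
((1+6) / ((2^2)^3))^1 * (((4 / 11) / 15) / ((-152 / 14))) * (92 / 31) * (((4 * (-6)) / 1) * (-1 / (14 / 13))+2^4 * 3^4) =-0.96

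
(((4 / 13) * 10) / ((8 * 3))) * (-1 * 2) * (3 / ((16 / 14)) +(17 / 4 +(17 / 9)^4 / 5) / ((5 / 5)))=-2472443 / 1023516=-2.42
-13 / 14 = -0.93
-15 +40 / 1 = 25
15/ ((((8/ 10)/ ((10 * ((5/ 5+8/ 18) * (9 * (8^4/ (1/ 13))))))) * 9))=43264000/ 3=14421333.33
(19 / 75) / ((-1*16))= -19 / 1200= -0.02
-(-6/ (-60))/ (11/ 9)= -9/ 110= -0.08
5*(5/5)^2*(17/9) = 9.44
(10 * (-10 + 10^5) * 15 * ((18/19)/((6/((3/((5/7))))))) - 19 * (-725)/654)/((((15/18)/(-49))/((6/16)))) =-3633660693075/16568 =-219318004.17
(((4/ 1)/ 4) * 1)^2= 1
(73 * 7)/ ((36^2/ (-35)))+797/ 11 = 836177/ 14256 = 58.65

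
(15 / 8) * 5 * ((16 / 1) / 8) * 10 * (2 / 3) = 125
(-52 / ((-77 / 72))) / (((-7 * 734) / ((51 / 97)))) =-95472 / 19187861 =-0.00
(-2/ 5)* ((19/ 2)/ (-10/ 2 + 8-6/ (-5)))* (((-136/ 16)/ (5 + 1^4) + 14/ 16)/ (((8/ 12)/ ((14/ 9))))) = 247/ 216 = 1.14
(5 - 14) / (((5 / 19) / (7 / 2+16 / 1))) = -6669 / 10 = -666.90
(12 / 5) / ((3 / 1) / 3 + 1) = 6 / 5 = 1.20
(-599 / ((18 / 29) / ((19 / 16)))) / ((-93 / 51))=5610833 / 8928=628.45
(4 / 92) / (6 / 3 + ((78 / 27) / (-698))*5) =3141 / 142991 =0.02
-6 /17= -0.35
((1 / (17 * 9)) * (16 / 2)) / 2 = 4 / 153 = 0.03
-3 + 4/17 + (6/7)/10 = -1594/595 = -2.68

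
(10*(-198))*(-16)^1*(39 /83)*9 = 11119680 /83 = 133972.05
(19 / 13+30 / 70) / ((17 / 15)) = 2580 / 1547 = 1.67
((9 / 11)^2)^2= 6561 / 14641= 0.45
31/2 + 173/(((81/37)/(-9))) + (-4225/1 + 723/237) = -6992929/1422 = -4917.67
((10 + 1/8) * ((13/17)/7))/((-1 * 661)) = -1053/629272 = -0.00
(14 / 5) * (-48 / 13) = -672 / 65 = -10.34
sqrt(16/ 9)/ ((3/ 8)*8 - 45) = -2/ 63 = -0.03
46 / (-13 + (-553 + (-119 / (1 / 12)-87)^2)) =46 / 2294659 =0.00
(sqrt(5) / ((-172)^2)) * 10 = 5 * sqrt(5) / 14792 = 0.00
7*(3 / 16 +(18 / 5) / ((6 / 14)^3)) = 77147 / 240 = 321.45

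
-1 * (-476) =476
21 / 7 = 3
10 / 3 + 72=226 / 3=75.33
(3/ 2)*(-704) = -1056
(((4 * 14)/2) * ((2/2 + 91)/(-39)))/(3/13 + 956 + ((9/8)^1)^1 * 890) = -10304/305367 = -0.03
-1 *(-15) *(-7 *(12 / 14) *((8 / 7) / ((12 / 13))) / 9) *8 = -2080 / 21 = -99.05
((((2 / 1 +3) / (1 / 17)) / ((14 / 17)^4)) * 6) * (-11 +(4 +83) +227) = 335966.79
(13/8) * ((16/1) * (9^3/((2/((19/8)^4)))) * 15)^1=18525781755/4096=4522895.94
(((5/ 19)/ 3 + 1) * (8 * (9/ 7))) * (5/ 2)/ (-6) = -620/ 133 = -4.66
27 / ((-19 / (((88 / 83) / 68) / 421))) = -594 / 11286589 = -0.00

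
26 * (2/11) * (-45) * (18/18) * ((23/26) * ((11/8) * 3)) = -3105/4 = -776.25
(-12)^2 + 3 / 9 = 433 / 3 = 144.33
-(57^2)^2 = -10556001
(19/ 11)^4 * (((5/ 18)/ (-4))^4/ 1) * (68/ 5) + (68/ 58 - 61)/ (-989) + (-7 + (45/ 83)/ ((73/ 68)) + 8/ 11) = -97509024609407831209/ 17093696038140496896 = -5.70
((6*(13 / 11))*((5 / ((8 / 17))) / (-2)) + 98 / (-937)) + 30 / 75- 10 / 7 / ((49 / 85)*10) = -5320324969 / 141412040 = -37.62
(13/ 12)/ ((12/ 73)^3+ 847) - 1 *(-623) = 2463340530673/ 3953989524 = 623.00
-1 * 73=-73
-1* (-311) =311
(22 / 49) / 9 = 22 / 441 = 0.05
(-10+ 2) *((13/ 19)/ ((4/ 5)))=-130/ 19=-6.84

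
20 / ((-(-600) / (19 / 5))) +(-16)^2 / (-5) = -7661 / 150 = -51.07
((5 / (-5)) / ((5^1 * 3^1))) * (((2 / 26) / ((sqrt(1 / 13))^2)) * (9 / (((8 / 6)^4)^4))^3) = -19383245667680019896796723 / 396140812571321687967719751680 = -0.00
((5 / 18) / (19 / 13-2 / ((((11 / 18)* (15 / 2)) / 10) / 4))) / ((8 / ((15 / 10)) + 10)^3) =-2145 / 445214864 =-0.00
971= 971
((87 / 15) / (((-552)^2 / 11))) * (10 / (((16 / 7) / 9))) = 2233 / 270848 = 0.01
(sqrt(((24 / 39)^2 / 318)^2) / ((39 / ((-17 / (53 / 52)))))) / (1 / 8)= -17408 / 4272489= -0.00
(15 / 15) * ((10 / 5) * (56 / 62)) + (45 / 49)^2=197231 / 74431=2.65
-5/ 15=-1/ 3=-0.33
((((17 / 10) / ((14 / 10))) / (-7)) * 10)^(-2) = 2401 / 7225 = 0.33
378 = 378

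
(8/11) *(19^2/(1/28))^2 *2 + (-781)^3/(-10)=21587641191/110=196251283.55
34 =34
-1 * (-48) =48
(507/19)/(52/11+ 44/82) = 228657/45106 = 5.07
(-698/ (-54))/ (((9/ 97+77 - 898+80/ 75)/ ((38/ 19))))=-0.03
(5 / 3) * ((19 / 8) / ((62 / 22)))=1045 / 744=1.40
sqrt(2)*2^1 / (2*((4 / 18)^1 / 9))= 81*sqrt(2) / 2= 57.28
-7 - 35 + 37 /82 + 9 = -2669 /82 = -32.55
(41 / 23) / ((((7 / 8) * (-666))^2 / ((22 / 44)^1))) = 328 / 124971903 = 0.00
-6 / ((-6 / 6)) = 6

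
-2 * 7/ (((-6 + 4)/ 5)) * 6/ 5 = 42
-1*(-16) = 16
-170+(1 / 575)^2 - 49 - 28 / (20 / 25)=-83978749 / 330625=-254.00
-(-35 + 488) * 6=-2718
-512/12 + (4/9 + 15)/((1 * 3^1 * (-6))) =-7051/162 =-43.52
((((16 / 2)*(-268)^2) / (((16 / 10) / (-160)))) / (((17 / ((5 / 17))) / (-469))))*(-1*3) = -404225472000 / 289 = -1398704055.36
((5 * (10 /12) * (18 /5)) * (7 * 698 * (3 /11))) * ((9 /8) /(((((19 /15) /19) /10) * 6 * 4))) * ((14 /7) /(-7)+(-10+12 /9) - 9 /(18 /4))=-135455625 /88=-1539268.47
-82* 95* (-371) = 2890090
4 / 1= 4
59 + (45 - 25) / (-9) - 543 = -4376 / 9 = -486.22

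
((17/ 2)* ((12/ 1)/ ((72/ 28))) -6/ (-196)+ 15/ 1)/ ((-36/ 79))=-1270399/ 10584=-120.03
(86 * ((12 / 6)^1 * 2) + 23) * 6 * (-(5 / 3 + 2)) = -8074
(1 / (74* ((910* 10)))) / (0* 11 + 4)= 1 / 2693600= 0.00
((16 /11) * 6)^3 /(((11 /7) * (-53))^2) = 43352064 /452392259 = 0.10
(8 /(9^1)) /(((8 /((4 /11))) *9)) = 4 /891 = 0.00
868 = 868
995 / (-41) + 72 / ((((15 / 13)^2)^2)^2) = -15782120387 / 11675390625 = -1.35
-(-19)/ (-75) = -19/ 75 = -0.25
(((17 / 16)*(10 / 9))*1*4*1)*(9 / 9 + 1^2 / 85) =43 / 9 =4.78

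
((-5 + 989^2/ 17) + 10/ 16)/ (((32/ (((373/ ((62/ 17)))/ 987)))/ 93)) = 2918491129/ 168448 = 17325.77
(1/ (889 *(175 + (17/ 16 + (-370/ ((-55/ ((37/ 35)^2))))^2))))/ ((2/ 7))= 1452605000/ 85814538276727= 0.00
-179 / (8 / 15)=-335.62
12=12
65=65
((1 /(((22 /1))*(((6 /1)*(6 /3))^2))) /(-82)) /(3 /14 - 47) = 7 /85076640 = 0.00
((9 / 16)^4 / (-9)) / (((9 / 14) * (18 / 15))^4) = -1500625 / 47775744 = -0.03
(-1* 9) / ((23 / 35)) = -315 / 23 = -13.70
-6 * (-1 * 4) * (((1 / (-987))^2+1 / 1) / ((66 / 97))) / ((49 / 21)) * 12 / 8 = 188988980 / 8334557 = 22.68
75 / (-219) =-25 / 73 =-0.34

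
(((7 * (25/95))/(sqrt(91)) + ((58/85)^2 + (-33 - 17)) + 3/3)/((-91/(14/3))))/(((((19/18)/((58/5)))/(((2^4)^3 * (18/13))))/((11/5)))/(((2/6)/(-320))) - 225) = -1030909676544/93196938014375 + 2939904 * sqrt(91)/637221970645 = -0.01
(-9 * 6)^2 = 2916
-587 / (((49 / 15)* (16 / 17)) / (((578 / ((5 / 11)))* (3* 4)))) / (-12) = 95169723 / 392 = 242779.91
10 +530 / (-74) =105 / 37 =2.84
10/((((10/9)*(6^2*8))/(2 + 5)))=7/32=0.22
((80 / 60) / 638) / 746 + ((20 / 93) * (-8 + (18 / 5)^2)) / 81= 1904197 / 144569205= 0.01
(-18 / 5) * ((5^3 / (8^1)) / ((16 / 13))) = -2925 / 64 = -45.70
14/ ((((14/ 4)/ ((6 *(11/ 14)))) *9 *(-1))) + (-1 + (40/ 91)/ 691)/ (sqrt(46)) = -44/ 21 - 62841 *sqrt(46)/ 2892526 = -2.24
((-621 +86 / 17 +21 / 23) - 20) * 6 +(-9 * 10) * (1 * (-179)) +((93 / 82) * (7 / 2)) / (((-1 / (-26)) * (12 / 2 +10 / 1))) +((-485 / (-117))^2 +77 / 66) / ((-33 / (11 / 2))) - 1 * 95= 257191158616699 / 21067042464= 12208.22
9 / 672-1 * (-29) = 6499 / 224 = 29.01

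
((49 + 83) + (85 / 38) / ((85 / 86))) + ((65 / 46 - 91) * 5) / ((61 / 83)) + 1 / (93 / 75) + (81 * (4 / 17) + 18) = -12288180063 / 28096478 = -437.36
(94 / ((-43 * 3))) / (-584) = 47 / 37668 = 0.00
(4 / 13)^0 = 1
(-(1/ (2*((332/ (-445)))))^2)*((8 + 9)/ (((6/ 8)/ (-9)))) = 10099275/ 110224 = 91.63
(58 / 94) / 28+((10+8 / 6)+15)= 104051 / 3948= 26.36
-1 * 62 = -62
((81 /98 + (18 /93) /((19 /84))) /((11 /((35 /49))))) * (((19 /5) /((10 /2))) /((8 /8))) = 97101 /1169630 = 0.08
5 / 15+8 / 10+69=70.13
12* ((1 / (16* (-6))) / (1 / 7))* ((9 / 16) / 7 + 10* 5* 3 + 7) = -137.45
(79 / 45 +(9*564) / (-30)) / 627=-137 / 513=-0.27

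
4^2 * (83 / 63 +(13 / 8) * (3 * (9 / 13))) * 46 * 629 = 2172346.35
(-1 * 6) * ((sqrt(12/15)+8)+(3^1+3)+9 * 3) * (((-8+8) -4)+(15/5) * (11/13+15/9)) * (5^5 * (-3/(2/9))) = 4657500 * sqrt(5)/13+477393750/13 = 37523710.51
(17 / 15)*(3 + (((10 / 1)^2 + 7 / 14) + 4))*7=5117 / 6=852.83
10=10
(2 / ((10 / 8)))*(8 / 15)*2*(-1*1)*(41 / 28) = -1312 / 525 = -2.50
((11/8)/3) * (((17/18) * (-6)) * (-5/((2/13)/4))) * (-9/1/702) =-935/216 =-4.33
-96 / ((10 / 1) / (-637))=30576 / 5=6115.20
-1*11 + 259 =248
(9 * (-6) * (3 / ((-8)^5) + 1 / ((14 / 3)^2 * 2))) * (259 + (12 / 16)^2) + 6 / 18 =-12338496725 / 38535168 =-320.19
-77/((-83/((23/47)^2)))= 40733/183347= 0.22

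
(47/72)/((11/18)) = 47/44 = 1.07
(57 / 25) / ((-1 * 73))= -57 / 1825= -0.03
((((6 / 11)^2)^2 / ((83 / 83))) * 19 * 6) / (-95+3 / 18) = -886464 / 8330729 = -0.11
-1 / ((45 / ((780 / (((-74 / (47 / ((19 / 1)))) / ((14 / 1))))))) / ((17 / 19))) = 290836 / 40071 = 7.26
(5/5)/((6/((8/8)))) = 1/6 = 0.17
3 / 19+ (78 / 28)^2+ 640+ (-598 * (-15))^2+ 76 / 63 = 2696749280455 / 33516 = 80461549.12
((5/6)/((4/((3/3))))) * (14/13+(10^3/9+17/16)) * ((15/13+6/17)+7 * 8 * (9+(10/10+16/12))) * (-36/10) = -89420104915/1654848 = -54035.24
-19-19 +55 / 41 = -1503 / 41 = -36.66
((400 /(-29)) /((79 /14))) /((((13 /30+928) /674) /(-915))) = 14801040000 /9115889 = 1623.65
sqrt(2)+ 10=11.41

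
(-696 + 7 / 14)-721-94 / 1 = -3021 / 2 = -1510.50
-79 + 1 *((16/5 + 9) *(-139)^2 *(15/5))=3535348/5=707069.60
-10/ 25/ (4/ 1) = -1/ 10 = -0.10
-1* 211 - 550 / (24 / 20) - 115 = -2353 / 3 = -784.33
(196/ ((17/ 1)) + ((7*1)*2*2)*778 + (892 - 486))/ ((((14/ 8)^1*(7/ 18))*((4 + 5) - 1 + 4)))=323508/ 119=2718.55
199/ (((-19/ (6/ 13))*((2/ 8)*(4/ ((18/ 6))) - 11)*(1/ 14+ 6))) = 12537/ 167960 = 0.07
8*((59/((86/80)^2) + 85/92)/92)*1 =8841965/1956242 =4.52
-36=-36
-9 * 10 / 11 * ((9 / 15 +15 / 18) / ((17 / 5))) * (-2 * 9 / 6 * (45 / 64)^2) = 3918375 / 765952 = 5.12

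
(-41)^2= 1681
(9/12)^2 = 9/16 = 0.56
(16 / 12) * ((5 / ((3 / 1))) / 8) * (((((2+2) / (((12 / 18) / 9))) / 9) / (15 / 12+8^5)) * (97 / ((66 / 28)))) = 27160 / 12976623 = 0.00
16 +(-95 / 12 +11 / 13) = 1393 / 156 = 8.93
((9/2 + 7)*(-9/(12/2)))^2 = 4761/16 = 297.56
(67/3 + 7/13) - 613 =-23015/39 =-590.13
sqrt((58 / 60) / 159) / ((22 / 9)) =3 * sqrt(15370) / 11660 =0.03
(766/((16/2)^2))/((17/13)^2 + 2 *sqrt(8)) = -18706103/26573792 + 10938863 *sqrt(2)/6643448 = 1.62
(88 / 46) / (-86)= -22 / 989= -0.02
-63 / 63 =-1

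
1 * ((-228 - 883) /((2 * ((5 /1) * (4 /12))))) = -3333 /10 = -333.30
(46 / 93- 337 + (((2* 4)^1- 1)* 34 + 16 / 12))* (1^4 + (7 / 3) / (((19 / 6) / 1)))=-99407 / 589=-168.77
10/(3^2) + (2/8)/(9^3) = 3241/2916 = 1.11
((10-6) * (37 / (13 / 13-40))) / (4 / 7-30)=518 / 4017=0.13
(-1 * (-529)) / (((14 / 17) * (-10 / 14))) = -8993 / 10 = -899.30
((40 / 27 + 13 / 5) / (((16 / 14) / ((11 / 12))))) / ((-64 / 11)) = -466697 / 829440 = -0.56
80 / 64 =5 / 4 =1.25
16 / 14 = 8 / 7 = 1.14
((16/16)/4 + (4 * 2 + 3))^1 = 45/4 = 11.25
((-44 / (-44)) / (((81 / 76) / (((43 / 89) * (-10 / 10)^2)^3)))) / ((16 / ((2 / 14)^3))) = 1510633 / 78344614908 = 0.00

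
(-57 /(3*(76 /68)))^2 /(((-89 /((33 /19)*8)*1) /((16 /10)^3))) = -39063552 /211375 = -184.81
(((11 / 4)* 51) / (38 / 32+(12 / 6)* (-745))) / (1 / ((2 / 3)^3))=-0.03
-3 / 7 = -0.43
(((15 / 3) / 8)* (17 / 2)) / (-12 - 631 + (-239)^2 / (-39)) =-3315 / 1315168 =-0.00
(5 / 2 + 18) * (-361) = -14801 / 2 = -7400.50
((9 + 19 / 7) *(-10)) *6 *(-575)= 2829000 / 7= 404142.86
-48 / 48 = -1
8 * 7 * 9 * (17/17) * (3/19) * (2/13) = 3024/247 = 12.24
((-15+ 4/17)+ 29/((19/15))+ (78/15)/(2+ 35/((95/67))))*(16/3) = 8389504/188955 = 44.40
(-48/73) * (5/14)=-120/511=-0.23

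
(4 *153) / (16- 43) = -68 / 3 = -22.67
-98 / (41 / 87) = -207.95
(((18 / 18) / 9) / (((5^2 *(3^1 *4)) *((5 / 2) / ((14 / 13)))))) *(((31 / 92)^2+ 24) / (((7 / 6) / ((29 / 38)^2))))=171645577 / 89373492000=0.00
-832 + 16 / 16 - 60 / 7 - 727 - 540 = -14746 / 7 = -2106.57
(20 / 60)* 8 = 8 / 3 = 2.67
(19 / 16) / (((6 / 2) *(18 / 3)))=19 / 288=0.07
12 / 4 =3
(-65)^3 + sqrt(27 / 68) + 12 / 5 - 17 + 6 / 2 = -1373183 / 5 + 3* sqrt(51) / 34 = -274635.97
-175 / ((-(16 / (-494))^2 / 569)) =6074971175 / 64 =94921424.61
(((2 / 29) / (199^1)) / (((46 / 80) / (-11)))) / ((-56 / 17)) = 1870 / 929131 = 0.00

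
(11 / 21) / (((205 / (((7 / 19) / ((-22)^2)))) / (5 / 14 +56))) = 263 / 2399320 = 0.00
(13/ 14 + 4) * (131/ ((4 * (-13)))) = -9039/ 728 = -12.42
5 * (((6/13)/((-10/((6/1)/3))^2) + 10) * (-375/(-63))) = 81400/273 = 298.17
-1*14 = -14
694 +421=1115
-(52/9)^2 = -2704/81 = -33.38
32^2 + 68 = 1092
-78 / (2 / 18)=-702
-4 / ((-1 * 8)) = 1 / 2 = 0.50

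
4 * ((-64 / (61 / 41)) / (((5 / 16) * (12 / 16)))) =-671744 / 915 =-734.15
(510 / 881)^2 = 260100 / 776161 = 0.34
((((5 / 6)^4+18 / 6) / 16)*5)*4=22565 / 5184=4.35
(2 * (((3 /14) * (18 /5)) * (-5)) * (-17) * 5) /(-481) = -1.36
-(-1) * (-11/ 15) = -11/ 15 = -0.73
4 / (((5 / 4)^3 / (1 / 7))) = 256 / 875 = 0.29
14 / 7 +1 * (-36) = -34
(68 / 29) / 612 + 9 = 2350 / 261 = 9.00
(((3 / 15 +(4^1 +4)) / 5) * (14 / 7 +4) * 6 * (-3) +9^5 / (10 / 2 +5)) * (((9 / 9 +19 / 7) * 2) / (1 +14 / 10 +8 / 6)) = 11169171 / 980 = 11397.11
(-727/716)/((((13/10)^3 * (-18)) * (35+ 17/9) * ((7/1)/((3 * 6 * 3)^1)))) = 0.01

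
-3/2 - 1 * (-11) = 19/2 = 9.50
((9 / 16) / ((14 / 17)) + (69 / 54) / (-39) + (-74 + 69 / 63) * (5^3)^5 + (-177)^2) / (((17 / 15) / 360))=-4373217711855939425 / 6188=-706725551366506.05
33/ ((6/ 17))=187/ 2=93.50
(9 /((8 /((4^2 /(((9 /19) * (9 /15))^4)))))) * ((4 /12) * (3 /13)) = 162901250 /767637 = 212.21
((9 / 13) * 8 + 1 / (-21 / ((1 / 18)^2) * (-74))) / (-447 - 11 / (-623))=-645280705 / 52077454416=-0.01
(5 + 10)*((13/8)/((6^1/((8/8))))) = 65/16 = 4.06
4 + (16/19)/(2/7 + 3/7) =492/95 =5.18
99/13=7.62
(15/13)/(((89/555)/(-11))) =-91575/1157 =-79.15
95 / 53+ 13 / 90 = 9239 / 4770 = 1.94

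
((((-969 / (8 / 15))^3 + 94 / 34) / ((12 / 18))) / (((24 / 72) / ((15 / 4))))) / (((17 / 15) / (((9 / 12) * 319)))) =-21365507480145.74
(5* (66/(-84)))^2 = 3025/196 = 15.43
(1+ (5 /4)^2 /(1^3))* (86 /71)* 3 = 5289 /568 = 9.31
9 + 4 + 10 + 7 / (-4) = 85 / 4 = 21.25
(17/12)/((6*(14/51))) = 289/336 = 0.86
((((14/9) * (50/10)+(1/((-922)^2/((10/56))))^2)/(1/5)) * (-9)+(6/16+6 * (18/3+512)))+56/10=7829677278319816167/2832759803659520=2763.97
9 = 9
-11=-11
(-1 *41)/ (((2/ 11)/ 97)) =-43747/ 2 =-21873.50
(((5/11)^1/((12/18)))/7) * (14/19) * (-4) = -60/209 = -0.29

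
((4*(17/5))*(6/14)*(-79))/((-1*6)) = 2686/35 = 76.74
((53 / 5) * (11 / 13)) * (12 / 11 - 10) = -5194 / 65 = -79.91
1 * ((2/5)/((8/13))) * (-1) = -13/20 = -0.65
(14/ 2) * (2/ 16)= 7/ 8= 0.88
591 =591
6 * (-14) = -84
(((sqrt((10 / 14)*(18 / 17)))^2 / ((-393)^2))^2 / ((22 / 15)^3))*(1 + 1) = 84375 / 5550820210485011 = 0.00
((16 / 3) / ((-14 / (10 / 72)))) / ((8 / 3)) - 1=-1.02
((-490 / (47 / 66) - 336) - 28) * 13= -642824 / 47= -13677.11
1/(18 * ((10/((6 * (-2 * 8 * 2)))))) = -16/15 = -1.07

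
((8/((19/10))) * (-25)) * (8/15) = -3200/57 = -56.14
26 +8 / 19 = 502 / 19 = 26.42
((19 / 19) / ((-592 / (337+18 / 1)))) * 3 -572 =-339689 / 592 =-573.80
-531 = -531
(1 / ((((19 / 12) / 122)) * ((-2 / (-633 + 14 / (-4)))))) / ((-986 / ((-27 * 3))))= 993141 / 493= 2014.48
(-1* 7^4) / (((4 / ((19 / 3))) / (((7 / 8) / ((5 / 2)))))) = -1330.55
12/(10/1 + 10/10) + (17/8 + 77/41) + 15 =72499/3608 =20.09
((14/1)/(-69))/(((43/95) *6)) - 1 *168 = -1496033/8901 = -168.07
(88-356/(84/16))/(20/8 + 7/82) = 164/21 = 7.81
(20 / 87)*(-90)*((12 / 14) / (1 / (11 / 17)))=-39600 / 3451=-11.47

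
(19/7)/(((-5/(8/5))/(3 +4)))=-152/25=-6.08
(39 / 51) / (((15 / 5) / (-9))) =-39 / 17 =-2.29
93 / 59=1.58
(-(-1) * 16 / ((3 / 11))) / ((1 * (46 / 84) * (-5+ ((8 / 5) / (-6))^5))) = -267300000 / 12478811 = -21.42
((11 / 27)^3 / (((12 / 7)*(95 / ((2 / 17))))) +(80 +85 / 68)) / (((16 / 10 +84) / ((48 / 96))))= 30993362509 / 65305359648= 0.47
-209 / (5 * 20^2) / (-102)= 209 / 204000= 0.00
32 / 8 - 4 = 0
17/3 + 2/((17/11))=355/51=6.96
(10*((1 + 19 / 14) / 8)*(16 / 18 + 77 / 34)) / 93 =53075 / 531216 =0.10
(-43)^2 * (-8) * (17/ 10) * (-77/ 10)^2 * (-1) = 1490930.06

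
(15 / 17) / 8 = 15 / 136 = 0.11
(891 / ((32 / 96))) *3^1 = 8019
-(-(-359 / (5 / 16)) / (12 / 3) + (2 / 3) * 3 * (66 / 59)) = -85384 / 295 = -289.44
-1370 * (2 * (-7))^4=-52629920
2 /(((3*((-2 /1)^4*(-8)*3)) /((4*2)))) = -1 /72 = -0.01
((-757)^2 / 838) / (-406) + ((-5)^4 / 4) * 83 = 12967.07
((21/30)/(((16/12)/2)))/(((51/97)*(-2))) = -679/680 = -1.00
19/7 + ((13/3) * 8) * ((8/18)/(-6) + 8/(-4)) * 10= -406141/567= -716.30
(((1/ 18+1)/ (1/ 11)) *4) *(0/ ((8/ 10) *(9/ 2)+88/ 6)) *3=0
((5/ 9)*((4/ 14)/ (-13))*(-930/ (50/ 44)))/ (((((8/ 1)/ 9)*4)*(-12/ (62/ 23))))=-10571/ 16744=-0.63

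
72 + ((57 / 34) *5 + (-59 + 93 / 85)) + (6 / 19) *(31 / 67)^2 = 22.54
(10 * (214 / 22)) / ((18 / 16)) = 8560 / 99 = 86.46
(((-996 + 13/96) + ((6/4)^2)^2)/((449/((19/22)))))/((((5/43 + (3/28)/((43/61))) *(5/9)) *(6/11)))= -28630217/1221280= -23.44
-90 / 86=-1.05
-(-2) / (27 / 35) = 70 / 27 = 2.59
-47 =-47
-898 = -898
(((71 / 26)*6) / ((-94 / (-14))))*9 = 13419 / 611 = 21.96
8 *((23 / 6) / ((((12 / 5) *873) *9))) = 115 / 70713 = 0.00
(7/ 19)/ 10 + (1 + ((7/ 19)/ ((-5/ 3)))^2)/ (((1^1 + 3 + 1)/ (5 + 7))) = 230509/ 90250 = 2.55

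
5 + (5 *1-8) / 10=47 / 10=4.70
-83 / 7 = -11.86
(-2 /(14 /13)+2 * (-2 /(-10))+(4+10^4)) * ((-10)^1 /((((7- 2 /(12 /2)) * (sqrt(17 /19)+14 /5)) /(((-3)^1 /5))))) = 59865219 /16495- 3150801 * sqrt(323) /46186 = 2403.23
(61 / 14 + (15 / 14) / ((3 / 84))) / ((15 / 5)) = 481 / 42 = 11.45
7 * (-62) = -434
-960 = -960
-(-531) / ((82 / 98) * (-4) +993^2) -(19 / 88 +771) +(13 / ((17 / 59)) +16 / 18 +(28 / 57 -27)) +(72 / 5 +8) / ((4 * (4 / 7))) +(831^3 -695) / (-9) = -3940541452417908024377 / 61800332421960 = -63762463.70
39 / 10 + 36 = 399 / 10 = 39.90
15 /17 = 0.88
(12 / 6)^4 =16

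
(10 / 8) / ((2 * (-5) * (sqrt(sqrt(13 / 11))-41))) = 1 / (8 * (-11^(3 / 4) * 13^(1 / 4) / 11+41)) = 0.00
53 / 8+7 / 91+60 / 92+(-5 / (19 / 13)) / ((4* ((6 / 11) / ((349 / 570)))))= 99384125 / 15543216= 6.39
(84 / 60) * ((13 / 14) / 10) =13 / 100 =0.13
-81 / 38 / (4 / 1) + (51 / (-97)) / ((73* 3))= -576145 / 1076312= -0.54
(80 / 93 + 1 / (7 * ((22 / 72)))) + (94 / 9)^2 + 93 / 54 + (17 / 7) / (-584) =12661371391 / 112914648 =112.13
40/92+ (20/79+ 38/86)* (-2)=-74636/78131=-0.96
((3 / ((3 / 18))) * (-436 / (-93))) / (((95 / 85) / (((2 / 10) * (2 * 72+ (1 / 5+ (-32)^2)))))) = 259760952 / 14725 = 17640.81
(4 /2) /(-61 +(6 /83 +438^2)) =0.00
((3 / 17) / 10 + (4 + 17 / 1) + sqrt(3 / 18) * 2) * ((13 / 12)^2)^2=28561 * sqrt(6) / 62208 + 11338717 / 391680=30.07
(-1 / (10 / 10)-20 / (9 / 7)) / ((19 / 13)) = -11.33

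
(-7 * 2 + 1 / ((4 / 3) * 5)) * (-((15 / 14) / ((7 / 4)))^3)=373950 / 117649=3.18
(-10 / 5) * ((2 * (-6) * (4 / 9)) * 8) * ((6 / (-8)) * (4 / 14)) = -128 / 7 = -18.29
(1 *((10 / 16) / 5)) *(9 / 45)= 1 / 40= 0.02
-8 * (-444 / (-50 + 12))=-1776 / 19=-93.47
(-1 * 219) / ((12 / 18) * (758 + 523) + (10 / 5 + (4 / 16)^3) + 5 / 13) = -182208 / 712525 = -0.26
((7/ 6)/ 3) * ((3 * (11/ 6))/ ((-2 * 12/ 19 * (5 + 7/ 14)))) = -133/ 432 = -0.31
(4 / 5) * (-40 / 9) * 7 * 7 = -1568 / 9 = -174.22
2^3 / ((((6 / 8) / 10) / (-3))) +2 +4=-314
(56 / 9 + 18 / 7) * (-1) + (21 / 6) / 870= -8.79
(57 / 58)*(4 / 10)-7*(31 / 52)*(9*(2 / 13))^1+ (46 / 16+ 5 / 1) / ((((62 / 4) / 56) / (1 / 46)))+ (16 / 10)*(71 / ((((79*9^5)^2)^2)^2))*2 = -37349948083454836132394776443230933839114438665948215867008421 / 7835944300168812449826367523316416644180372542315702375804930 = -4.77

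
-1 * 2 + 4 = 2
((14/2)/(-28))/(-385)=1/1540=0.00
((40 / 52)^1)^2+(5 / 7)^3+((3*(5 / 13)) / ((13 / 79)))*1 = 461880 / 57967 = 7.97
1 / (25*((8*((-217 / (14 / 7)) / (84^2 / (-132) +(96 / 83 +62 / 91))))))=2144231 / 901450550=0.00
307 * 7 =2149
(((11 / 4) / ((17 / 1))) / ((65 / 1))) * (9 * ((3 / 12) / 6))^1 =0.00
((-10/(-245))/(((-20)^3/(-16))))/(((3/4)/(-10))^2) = 32/2205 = 0.01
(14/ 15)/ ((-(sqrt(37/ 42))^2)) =-196/ 185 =-1.06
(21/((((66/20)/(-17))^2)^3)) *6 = 337925966000000/143496441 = 2354943.19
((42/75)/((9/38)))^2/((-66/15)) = -141512/111375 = -1.27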